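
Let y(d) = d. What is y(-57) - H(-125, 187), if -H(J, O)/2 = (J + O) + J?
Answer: -183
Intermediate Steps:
H(J, O) = -4*J - 2*O (H(J, O) = -2*((J + O) + J) = -2*(O + 2*J) = -4*J - 2*O)
y(-57) - H(-125, 187) = -57 - (-4*(-125) - 2*187) = -57 - (500 - 374) = -57 - 1*126 = -57 - 126 = -183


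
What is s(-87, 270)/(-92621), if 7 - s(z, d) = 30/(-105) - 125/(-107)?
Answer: -4582/69373129 ≈ -6.6049e-5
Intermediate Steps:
s(z, d) = 4582/749 (s(z, d) = 7 - (30/(-105) - 125/(-107)) = 7 - (30*(-1/105) - 125*(-1/107)) = 7 - (-2/7 + 125/107) = 7 - 1*661/749 = 7 - 661/749 = 4582/749)
s(-87, 270)/(-92621) = (4582/749)/(-92621) = (4582/749)*(-1/92621) = -4582/69373129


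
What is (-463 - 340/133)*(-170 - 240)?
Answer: 25386790/133 ≈ 1.9088e+5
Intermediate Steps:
(-463 - 340/133)*(-170 - 240) = (-463 - 340*1/133)*(-410) = (-463 - 340/133)*(-410) = -61919/133*(-410) = 25386790/133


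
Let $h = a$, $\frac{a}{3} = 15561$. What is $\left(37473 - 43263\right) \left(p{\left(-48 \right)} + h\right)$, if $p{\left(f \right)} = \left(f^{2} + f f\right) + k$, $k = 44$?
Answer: $-297229650$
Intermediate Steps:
$a = 46683$ ($a = 3 \cdot 15561 = 46683$)
$p{\left(f \right)} = 44 + 2 f^{2}$ ($p{\left(f \right)} = \left(f^{2} + f f\right) + 44 = \left(f^{2} + f^{2}\right) + 44 = 2 f^{2} + 44 = 44 + 2 f^{2}$)
$h = 46683$
$\left(37473 - 43263\right) \left(p{\left(-48 \right)} + h\right) = \left(37473 - 43263\right) \left(\left(44 + 2 \left(-48\right)^{2}\right) + 46683\right) = - 5790 \left(\left(44 + 2 \cdot 2304\right) + 46683\right) = - 5790 \left(\left(44 + 4608\right) + 46683\right) = - 5790 \left(4652 + 46683\right) = \left(-5790\right) 51335 = -297229650$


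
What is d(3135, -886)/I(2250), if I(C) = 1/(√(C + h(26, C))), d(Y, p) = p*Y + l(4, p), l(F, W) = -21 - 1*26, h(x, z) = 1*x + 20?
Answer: -5555314*√574 ≈ -1.3310e+8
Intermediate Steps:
h(x, z) = 20 + x (h(x, z) = x + 20 = 20 + x)
l(F, W) = -47 (l(F, W) = -21 - 26 = -47)
d(Y, p) = -47 + Y*p (d(Y, p) = p*Y - 47 = Y*p - 47 = -47 + Y*p)
I(C) = (46 + C)^(-½) (I(C) = 1/(√(C + (20 + 26))) = 1/(√(C + 46)) = 1/(√(46 + C)) = (46 + C)^(-½))
d(3135, -886)/I(2250) = (-47 + 3135*(-886))/((46 + 2250)^(-½)) = (-47 - 2777610)/(2296^(-½)) = -2777657*2*√574 = -5555314*√574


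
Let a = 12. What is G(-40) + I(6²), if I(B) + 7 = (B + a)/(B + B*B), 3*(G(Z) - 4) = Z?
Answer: -603/37 ≈ -16.297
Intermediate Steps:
G(Z) = 4 + Z/3
I(B) = -7 + (12 + B)/(B + B²) (I(B) = -7 + (B + 12)/(B + B*B) = -7 + (12 + B)/(B + B²))
G(-40) + I(6²) = (4 + (⅓)*(-40)) + (12 - 7*(6²)² - 6*6²)/((6²)*(1 + 6²)) = (4 - 40/3) + (12 - 7*36² - 6*36)/(36*(1 + 36)) = -28/3 + (1/36)*(12 - 7*1296 - 216)/37 = -28/3 + (1/36)*(1/37)*(12 - 9072 - 216) = -28/3 + (1/36)*(1/37)*(-9276) = -28/3 - 773/111 = -603/37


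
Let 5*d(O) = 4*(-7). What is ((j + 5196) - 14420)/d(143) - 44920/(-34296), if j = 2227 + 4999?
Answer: 21492175/60018 ≈ 358.10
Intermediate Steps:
j = 7226
d(O) = -28/5 (d(O) = (4*(-7))/5 = (⅕)*(-28) = -28/5)
((j + 5196) - 14420)/d(143) - 44920/(-34296) = ((7226 + 5196) - 14420)/(-28/5) - 44920/(-34296) = (12422 - 14420)*(-5/28) - 44920*(-1/34296) = -1998*(-5/28) + 5615/4287 = 4995/14 + 5615/4287 = 21492175/60018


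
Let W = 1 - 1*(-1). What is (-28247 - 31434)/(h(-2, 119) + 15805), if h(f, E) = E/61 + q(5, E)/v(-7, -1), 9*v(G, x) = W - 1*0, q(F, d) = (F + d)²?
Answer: -3640541/5184936 ≈ -0.70214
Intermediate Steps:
W = 2 (W = 1 + 1 = 2)
v(G, x) = 2/9 (v(G, x) = (2 - 1*0)/9 = (2 + 0)/9 = (⅑)*2 = 2/9)
h(f, E) = E/61 + 9*(5 + E)²/2 (h(f, E) = E/61 + (5 + E)²/(2/9) = E*(1/61) + (5 + E)²*(9/2) = E/61 + 9*(5 + E)²/2)
(-28247 - 31434)/(h(-2, 119) + 15805) = (-28247 - 31434)/(((1/61)*119 + 9*(5 + 119)²/2) + 15805) = -59681/((119/61 + (9/2)*124²) + 15805) = -59681/((119/61 + (9/2)*15376) + 15805) = -59681/((119/61 + 69192) + 15805) = -59681/(4220831/61 + 15805) = -59681/5184936/61 = -59681*61/5184936 = -3640541/5184936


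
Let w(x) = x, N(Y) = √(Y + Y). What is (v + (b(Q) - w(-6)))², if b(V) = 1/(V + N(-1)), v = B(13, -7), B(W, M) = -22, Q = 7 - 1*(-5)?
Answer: (-35969*I + 6112*√2)/(2*(-71*I + 12*√2)) ≈ 253.38 + 0.30837*I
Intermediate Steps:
N(Y) = √2*√Y (N(Y) = √(2*Y) = √2*√Y)
Q = 12 (Q = 7 + 5 = 12)
v = -22
b(V) = 1/(V + I*√2) (b(V) = 1/(V + √2*√(-1)) = 1/(V + √2*I) = 1/(V + I*√2))
(v + (b(Q) - w(-6)))² = (-22 + (1/(12 + I*√2) - 1*(-6)))² = (-22 + (1/(12 + I*√2) + 6))² = (-22 + (6 + 1/(12 + I*√2)))² = (-16 + 1/(12 + I*√2))²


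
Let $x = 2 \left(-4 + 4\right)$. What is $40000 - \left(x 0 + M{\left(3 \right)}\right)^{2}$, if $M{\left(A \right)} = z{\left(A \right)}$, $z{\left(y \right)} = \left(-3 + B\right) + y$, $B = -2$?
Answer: $39996$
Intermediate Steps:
$x = 0$ ($x = 2 \cdot 0 = 0$)
$z{\left(y \right)} = -5 + y$ ($z{\left(y \right)} = \left(-3 - 2\right) + y = -5 + y$)
$M{\left(A \right)} = -5 + A$
$40000 - \left(x 0 + M{\left(3 \right)}\right)^{2} = 40000 - \left(0 \cdot 0 + \left(-5 + 3\right)\right)^{2} = 40000 - \left(0 - 2\right)^{2} = 40000 - \left(-2\right)^{2} = 40000 - 4 = 39996$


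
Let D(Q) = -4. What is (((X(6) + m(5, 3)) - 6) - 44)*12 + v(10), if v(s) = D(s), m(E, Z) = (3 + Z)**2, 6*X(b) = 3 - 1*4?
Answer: -174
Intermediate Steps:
X(b) = -1/6 (X(b) = (3 - 1*4)/6 = (3 - 4)/6 = (1/6)*(-1) = -1/6)
v(s) = -4
(((X(6) + m(5, 3)) - 6) - 44)*12 + v(10) = (((-1/6 + (3 + 3)**2) - 6) - 44)*12 - 4 = (((-1/6 + 6**2) - 6) - 44)*12 - 4 = (((-1/6 + 36) - 6) - 44)*12 - 4 = ((215/6 - 6) - 44)*12 - 4 = (179/6 - 44)*12 - 4 = -85/6*12 - 4 = -170 - 4 = -174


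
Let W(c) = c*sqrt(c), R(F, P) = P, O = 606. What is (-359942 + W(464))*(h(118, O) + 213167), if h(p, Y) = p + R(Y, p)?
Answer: -76812702626 + 396075968*sqrt(29) ≈ -7.4680e+10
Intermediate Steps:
W(c) = c**(3/2)
h(p, Y) = 2*p (h(p, Y) = p + p = 2*p)
(-359942 + W(464))*(h(118, O) + 213167) = (-359942 + 464**(3/2))*(2*118 + 213167) = (-359942 + 1856*sqrt(29))*(236 + 213167) = (-359942 + 1856*sqrt(29))*213403 = -76812702626 + 396075968*sqrt(29)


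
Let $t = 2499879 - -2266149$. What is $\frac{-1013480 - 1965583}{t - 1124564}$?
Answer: $- \frac{2979063}{3641464} \approx -0.8181$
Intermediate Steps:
$t = 4766028$ ($t = 2499879 + 2266149 = 4766028$)
$\frac{-1013480 - 1965583}{t - 1124564} = \frac{-1013480 - 1965583}{4766028 - 1124564} = - \frac{2979063}{3641464}$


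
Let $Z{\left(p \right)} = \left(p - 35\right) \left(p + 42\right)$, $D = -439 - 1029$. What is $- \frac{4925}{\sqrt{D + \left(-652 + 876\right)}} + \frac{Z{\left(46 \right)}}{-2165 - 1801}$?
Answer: $- \frac{484}{1983} + \frac{4925 i \sqrt{311}}{622} \approx -0.24407 + 139.64 i$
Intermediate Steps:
$D = -1468$ ($D = -439 - 1029 = -1468$)
$Z{\left(p \right)} = \left(-35 + p\right) \left(42 + p\right)$
$- \frac{4925}{\sqrt{D + \left(-652 + 876\right)}} + \frac{Z{\left(46 \right)}}{-2165 - 1801} = - \frac{4925}{\sqrt{-1468 + \left(-652 + 876\right)}} + \frac{-1470 + 46^{2} + 7 \cdot 46}{-2165 - 1801} = - \frac{4925}{\sqrt{-1468 + 224}} + \frac{-1470 + 2116 + 322}{-2165 - 1801} = - \frac{4925}{\sqrt{-1244}} + \frac{968}{-3966} = - \frac{4925}{2 i \sqrt{311}} + 968 \left(- \frac{1}{3966}\right) = - 4925 \left(- \frac{i \sqrt{311}}{622}\right) - \frac{484}{1983} = \frac{4925 i \sqrt{311}}{622} - \frac{484}{1983} = - \frac{484}{1983} + \frac{4925 i \sqrt{311}}{622}$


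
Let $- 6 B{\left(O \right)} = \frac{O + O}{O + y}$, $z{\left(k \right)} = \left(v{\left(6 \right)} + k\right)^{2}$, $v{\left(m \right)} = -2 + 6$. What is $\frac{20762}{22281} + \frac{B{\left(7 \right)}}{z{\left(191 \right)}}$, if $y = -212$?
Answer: $\frac{23120348177}{24811882875} \approx 0.93183$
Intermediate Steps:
$v{\left(m \right)} = 4$
$z{\left(k \right)} = \left(4 + k\right)^{2}$
$B{\left(O \right)} = - \frac{O}{3 \left(-212 + O\right)}$ ($B{\left(O \right)} = - \frac{\left(O + O\right) \frac{1}{O - 212}}{6} = - \frac{2 O \frac{1}{-212 + O}}{6} = - \frac{O}{3 \left(-212 + O\right)}$)
$\frac{20762}{22281} + \frac{B{\left(7 \right)}}{z{\left(191 \right)}} = \frac{20762}{22281} + \frac{\left(-1\right) 7 \frac{1}{-636 + 3 \cdot 7}}{\left(4 + 191\right)^{2}} = 20762 \cdot \frac{1}{22281} + \frac{\left(-1\right) 7 \frac{1}{-636 + 21}}{195^{2}} = \frac{2966}{3183} + \frac{\left(-1\right) 7 \frac{1}{-615}}{38025} = \frac{2966}{3183} + \left(-1\right) 7 \left(- \frac{1}{615}\right) \frac{1}{38025} = \frac{2966}{3183} + \frac{7}{615} \cdot \frac{1}{38025} = \frac{2966}{3183} + \frac{7}{23385375} = \frac{23120348177}{24811882875}$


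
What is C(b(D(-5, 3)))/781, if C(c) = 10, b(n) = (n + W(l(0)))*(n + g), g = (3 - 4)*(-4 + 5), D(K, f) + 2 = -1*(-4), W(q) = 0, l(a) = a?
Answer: 10/781 ≈ 0.012804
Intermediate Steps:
D(K, f) = 2 (D(K, f) = -2 - 1*(-4) = -2 + 4 = 2)
g = -1 (g = -1*1 = -1)
b(n) = n*(-1 + n) (b(n) = (n + 0)*(n - 1) = n*(-1 + n))
C(b(D(-5, 3)))/781 = 10/781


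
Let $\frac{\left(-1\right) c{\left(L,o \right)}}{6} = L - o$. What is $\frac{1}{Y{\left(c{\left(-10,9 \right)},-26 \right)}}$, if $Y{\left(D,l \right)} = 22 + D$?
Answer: $\frac{1}{136} \approx 0.0073529$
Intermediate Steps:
$c{\left(L,o \right)} = - 6 L + 6 o$ ($c{\left(L,o \right)} = - 6 \left(L - o\right) = - 6 L + 6 o$)
$\frac{1}{Y{\left(c{\left(-10,9 \right)},-26 \right)}} = \frac{1}{22 + \left(\left(-6\right) \left(-10\right) + 6 \cdot 9\right)} = \frac{1}{22 + \left(60 + 54\right)} = \frac{1}{22 + 114} = \frac{1}{136}$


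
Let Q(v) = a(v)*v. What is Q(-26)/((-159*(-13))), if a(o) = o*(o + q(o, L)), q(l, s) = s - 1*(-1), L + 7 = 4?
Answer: -1456/159 ≈ -9.1572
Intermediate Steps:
L = -3 (L = -7 + 4 = -3)
q(l, s) = 1 + s (q(l, s) = s + 1 = 1 + s)
a(o) = o*(-2 + o) (a(o) = o*(o + (1 - 3)) = o*(o - 2) = o*(-2 + o))
Q(v) = v**2*(-2 + v) (Q(v) = (v*(-2 + v))*v = v**2*(-2 + v))
Q(-26)/((-159*(-13))) = ((-26)**2*(-2 - 26))/((-159*(-13))) = (676*(-28))/2067 = -18928*1/2067 = -1456/159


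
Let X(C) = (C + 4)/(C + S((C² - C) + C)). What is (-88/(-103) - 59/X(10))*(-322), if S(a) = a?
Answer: 15346474/103 ≈ 1.4900e+5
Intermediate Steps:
X(C) = (4 + C)/(C + C²) (X(C) = (C + 4)/(C + ((C² - C) + C)) = (4 + C)/(C + C²))
(-88/(-103) - 59/X(10))*(-322) = (-88/(-103) - 59*10*(1 + 10)/(4 + 10))*(-322) = (-88*(-1/103) - 59/((⅒)*14/11))*(-322) = (88/103 - 59/((⅒)*(1/11)*14))*(-322) = (88/103 - 59/7/55)*(-322) = (88/103 - 59*55/7)*(-322) = (88/103 - 3245/7)*(-322) = -333619/721*(-322) = 15346474/103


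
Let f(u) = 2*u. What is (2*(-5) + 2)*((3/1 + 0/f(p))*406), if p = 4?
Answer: -9744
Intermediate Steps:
(2*(-5) + 2)*((3/1 + 0/f(p))*406) = (2*(-5) + 2)*((3/1 + 0/((2*4)))*406) = (-10 + 2)*((3*1 + 0/8)*406) = -8*(3 + 0*(⅛))*406 = -8*(3 + 0)*406 = -24*406 = -8*1218 = -9744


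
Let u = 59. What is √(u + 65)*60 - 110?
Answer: -110 + 120*√31 ≈ 558.13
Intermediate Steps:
√(u + 65)*60 - 110 = √(59 + 65)*60 - 110 = √124*60 - 110 = (2*√31)*60 - 110 = 120*√31 - 110 = -110 + 120*√31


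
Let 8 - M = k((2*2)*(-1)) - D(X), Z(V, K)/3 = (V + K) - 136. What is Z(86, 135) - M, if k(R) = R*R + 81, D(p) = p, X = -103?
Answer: 447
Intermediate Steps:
Z(V, K) = -408 + 3*K + 3*V (Z(V, K) = 3*((V + K) - 136) = 3*((K + V) - 136) = 3*(-136 + K + V) = -408 + 3*K + 3*V)
k(R) = 81 + R² (k(R) = R² + 81 = 81 + R²)
M = -192 (M = 8 - ((81 + ((2*2)*(-1))²) - 1*(-103)) = 8 - ((81 + (4*(-1))²) + 103) = 8 - ((81 + (-4)²) + 103) = 8 - ((81 + 16) + 103) = 8 - (97 + 103) = 8 - 1*200 = 8 - 200 = -192)
Z(86, 135) - M = (-408 + 3*135 + 3*86) - 1*(-192) = (-408 + 405 + 258) + 192 = 255 + 192 = 447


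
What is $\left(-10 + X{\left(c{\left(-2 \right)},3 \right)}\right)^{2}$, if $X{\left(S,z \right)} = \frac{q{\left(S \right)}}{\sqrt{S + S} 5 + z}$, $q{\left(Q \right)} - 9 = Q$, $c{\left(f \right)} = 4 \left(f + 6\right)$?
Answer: $\frac{64260225}{625681} - \frac{7985000 \sqrt{2}}{625681} \approx 84.656$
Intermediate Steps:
$c{\left(f \right)} = 24 + 4 f$ ($c{\left(f \right)} = 4 \left(6 + f\right) = 24 + 4 f$)
$q{\left(Q \right)} = 9 + Q$
$X{\left(S,z \right)} = \frac{9 + S}{z + 5 \sqrt{2} \sqrt{S}}$ ($X{\left(S,z \right)} = \frac{9 + S}{\sqrt{S + S} 5 + z} = \frac{9 + S}{\sqrt{2 S} 5 + z} = \frac{9 + S}{\sqrt{2} \sqrt{S} 5 + z} = \frac{9 + S}{5 \sqrt{2} \sqrt{S} + z} = \frac{9 + S}{z + 5 \sqrt{2} \sqrt{S}}$)
$\left(-10 + X{\left(c{\left(-2 \right)},3 \right)}\right)^{2} = \left(-10 + \frac{9 + \left(24 + 4 \left(-2\right)\right)}{3 + 5 \sqrt{2} \sqrt{24 + 4 \left(-2\right)}}\right)^{2} = \left(-10 + \frac{9 + \left(24 - 8\right)}{3 + 5 \sqrt{2} \sqrt{24 - 8}}\right)^{2} = \left(-10 + \frac{9 + 16}{3 + 5 \sqrt{2} \sqrt{16}}\right)^{2} = \left(-10 + \frac{1}{3 + 5 \sqrt{2} \cdot 4} \cdot 25\right)^{2} = \left(-10 + \frac{1}{3 + 20 \sqrt{2}} \cdot 25\right)^{2} = \left(-10 + \frac{25}{3 + 20 \sqrt{2}}\right)^{2}$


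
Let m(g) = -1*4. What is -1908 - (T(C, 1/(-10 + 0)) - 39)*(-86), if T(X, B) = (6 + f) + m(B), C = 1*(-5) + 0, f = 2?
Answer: -4918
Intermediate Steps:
m(g) = -4
C = -5 (C = -5 + 0 = -5)
T(X, B) = 4 (T(X, B) = (6 + 2) - 4 = 8 - 4 = 4)
-1908 - (T(C, 1/(-10 + 0)) - 39)*(-86) = -1908 - (4 - 39)*(-86) = -1908 - (-35)*(-86) = -1908 - 1*3010 = -1908 - 3010 = -4918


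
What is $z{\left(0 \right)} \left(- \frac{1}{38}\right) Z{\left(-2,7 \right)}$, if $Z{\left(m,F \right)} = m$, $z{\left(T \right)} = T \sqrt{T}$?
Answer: $0$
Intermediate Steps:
$z{\left(T \right)} = T^{\frac{3}{2}}$
$z{\left(0 \right)} \left(- \frac{1}{38}\right) Z{\left(-2,7 \right)} = 0^{\frac{3}{2}} \left(- \frac{1}{38}\right) \left(-2\right) = 0 \left(\left(-1\right) \frac{1}{38}\right) \left(-2\right) = 0 \left(- \frac{1}{38}\right) \left(-2\right) = 0 \left(-2\right) = 0$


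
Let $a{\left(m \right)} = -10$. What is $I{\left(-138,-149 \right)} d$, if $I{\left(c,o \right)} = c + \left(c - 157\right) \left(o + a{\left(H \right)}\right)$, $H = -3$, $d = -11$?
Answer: $-514437$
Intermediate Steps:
$I{\left(c,o \right)} = c + \left(-157 + c\right) \left(-10 + o\right)$ ($I{\left(c,o \right)} = c + \left(c - 157\right) \left(o - 10\right) = c + \left(-157 + c\right) \left(-10 + o\right)$)
$I{\left(-138,-149 \right)} d = \left(1570 - -23393 - -1242 - -20562\right) \left(-11\right) = \left(1570 + 23393 + 1242 + 20562\right) \left(-11\right) = 46767 \left(-11\right) = -514437$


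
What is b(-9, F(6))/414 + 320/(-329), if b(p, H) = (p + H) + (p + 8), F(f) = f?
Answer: -66898/68103 ≈ -0.98231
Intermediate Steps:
b(p, H) = 8 + H + 2*p (b(p, H) = (H + p) + (8 + p) = 8 + H + 2*p)
b(-9, F(6))/414 + 320/(-329) = (8 + 6 + 2*(-9))/414 + 320/(-329) = (8 + 6 - 18)*(1/414) + 320*(-1/329) = -4*1/414 - 320/329 = -2/207 - 320/329 = -66898/68103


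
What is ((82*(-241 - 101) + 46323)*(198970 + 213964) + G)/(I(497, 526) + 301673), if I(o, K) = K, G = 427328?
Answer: 7548447914/302199 ≈ 24978.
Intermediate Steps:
((82*(-241 - 101) + 46323)*(198970 + 213964) + G)/(I(497, 526) + 301673) = ((82*(-241 - 101) + 46323)*(198970 + 213964) + 427328)/(526 + 301673) = ((82*(-342) + 46323)*412934 + 427328)/302199 = ((-28044 + 46323)*412934 + 427328)*(1/302199) = (18279*412934 + 427328)*(1/302199) = (7548020586 + 427328)*(1/302199) = 7548447914*(1/302199) = 7548447914/302199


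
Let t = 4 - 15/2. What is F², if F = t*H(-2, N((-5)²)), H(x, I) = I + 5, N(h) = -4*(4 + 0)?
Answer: 5929/4 ≈ 1482.3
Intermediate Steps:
N(h) = -16 (N(h) = -4*4 = -16)
H(x, I) = 5 + I
t = -7/2 (t = 4 - 15/2 = -7/2 ≈ -3.5000)
F = 77/2 (F = -7*(5 - 16)/2 = -7/2*(-11) = 77/2 ≈ 38.500)
F² = (77/2)² = 5929/4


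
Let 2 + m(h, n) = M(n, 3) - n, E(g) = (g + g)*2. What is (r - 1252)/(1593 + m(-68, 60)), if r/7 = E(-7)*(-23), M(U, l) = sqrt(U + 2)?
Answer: 4984936/2343899 - 3256*sqrt(62)/2343899 ≈ 2.1158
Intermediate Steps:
E(g) = 4*g (E(g) = (2*g)*2 = 4*g)
M(U, l) = sqrt(2 + U)
r = 4508 (r = 7*((4*(-7))*(-23)) = 7*(-28*(-23)) = 7*644 = 4508)
m(h, n) = -2 + sqrt(2 + n) - n (m(h, n) = -2 + (sqrt(2 + n) - n) = -2 + sqrt(2 + n) - n)
(r - 1252)/(1593 + m(-68, 60)) = (4508 - 1252)/(1593 + (-2 + sqrt(2 + 60) - 1*60)) = 3256/(1593 + (-2 + sqrt(62) - 60)) = 3256/(1593 + (-62 + sqrt(62))) = 3256/(1531 + sqrt(62))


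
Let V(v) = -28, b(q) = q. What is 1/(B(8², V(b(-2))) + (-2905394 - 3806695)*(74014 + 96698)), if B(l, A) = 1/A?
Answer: -28/32083355846305 ≈ -8.7273e-13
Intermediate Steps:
1/(B(8², V(b(-2))) + (-2905394 - 3806695)*(74014 + 96698)) = 1/(1/(-28) + (-2905394 - 3806695)*(74014 + 96698)) = 1/(-1/28 - 6712089*170712) = 1/(-1/28 - 1145834137368) = 1/(-32083355846305/28) = -28/32083355846305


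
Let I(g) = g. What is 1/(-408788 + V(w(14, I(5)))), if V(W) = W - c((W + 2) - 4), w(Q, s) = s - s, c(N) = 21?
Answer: -1/408809 ≈ -2.4461e-6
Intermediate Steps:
w(Q, s) = 0
V(W) = -21 + W (V(W) = W - 1*21 = W - 21 = -21 + W)
1/(-408788 + V(w(14, I(5)))) = 1/(-408788 + (-21 + 0)) = 1/(-408788 - 21) = 1/(-408809) = -1/408809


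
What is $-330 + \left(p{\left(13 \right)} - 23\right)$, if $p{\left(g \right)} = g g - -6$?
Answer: $-178$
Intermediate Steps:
$p{\left(g \right)} = 6 + g^{2}$ ($p{\left(g \right)} = g^{2} + 6 = 6 + g^{2}$)
$-330 + \left(p{\left(13 \right)} - 23\right) = -330 + \left(\left(6 + 13^{2}\right) - 23\right) = -330 + \left(\left(6 + 169\right) - 23\right) = -330 + \left(175 - 23\right) = -330 + 152 = -178$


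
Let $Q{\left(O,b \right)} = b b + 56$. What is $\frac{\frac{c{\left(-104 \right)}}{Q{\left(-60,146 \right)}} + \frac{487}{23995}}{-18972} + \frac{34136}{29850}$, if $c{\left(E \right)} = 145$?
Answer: $\frac{11070567105917491}{9680596454739600} \approx 1.1436$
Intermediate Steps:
$Q{\left(O,b \right)} = 56 + b^{2}$ ($Q{\left(O,b \right)} = b^{2} + 56 = 56 + b^{2}$)
$\frac{\frac{c{\left(-104 \right)}}{Q{\left(-60,146 \right)}} + \frac{487}{23995}}{-18972} + \frac{34136}{29850} = \frac{\frac{145}{56 + 146^{2}} + \frac{487}{23995}}{-18972} + \frac{34136}{29850} = \left(\frac{145}{56 + 21316} + 487 \cdot \frac{1}{23995}\right) \left(- \frac{1}{18972}\right) + 34136 \cdot \frac{1}{29850} = \left(\frac{145}{21372} + \frac{487}{23995}\right) \left(- \frac{1}{18972}\right) + \frac{17068}{14925} = \frac{13887439}{512821140} \left(- \frac{1}{18972}\right) + \frac{17068}{14925} = - \frac{13887439}{9729242668080} + \frac{17068}{14925} = \frac{11070567105917491}{9680596454739600}$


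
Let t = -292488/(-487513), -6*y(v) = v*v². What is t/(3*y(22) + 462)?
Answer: -146244/1185144103 ≈ -0.00012340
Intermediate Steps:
y(v) = -v³/6 (y(v) = -v*v²/6 = -v³/6)
t = 292488/487513 (t = -292488*(-1/487513) = 292488/487513 ≈ 0.59996)
t/(3*y(22) + 462) = 292488/(487513*(3*(-⅙*22³) + 462)) = 292488/(487513*(3*(-⅙*10648) + 462)) = 292488/(487513*(3*(-5324/3) + 462)) = 292488/(487513*(-5324 + 462)) = (292488/487513)/(-4862) = (292488/487513)*(-1/4862) = -146244/1185144103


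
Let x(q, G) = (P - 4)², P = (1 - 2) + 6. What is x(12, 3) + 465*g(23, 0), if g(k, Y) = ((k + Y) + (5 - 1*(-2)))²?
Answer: 418501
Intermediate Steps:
P = 5 (P = -1 + 6 = 5)
g(k, Y) = (7 + Y + k)² (g(k, Y) = ((Y + k) + (5 + 2))² = ((Y + k) + 7)² = (7 + Y + k)²)
x(q, G) = 1 (x(q, G) = (5 - 4)² = 1² = 1)
x(12, 3) + 465*g(23, 0) = 1 + 465*(7 + 0 + 23)² = 1 + 465*30² = 1 + 465*900 = 1 + 418500 = 418501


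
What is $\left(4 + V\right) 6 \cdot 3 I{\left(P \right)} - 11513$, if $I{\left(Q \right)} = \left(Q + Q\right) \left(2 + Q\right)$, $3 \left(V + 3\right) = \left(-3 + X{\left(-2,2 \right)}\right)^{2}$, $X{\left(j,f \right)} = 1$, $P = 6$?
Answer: $-7481$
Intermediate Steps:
$V = - \frac{5}{3}$ ($V = -3 + \frac{\left(-3 + 1\right)^{2}}{3} = -3 + \frac{\left(-2\right)^{2}}{3} = -3 + \frac{1}{3} \cdot 4 = -3 + \frac{4}{3} = - \frac{5}{3} \approx -1.6667$)
$I{\left(Q \right)} = 2 Q \left(2 + Q\right)$
$\left(4 + V\right) 6 \cdot 3 I{\left(P \right)} - 11513 = \left(4 - \frac{5}{3}\right) 6 \cdot 3 \cdot 2 \cdot 6 \left(2 + 6\right) - 11513 = \frac{7}{3} \cdot 18 \cdot 2 \cdot 6 \cdot 8 - 11513 = 42 \cdot 96 - 11513 = 4032 - 11513 = -7481$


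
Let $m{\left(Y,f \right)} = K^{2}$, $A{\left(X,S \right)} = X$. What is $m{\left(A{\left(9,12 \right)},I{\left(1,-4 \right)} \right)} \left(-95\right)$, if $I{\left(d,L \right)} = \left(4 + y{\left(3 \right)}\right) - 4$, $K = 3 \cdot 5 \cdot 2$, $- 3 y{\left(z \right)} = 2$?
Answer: $-85500$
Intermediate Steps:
$y{\left(z \right)} = - \frac{2}{3}$ ($y{\left(z \right)} = \left(- \frac{1}{3}\right) 2 = - \frac{2}{3}$)
$K = 30$ ($K = 3 \cdot 10 = 30$)
$I{\left(d,L \right)} = - \frac{2}{3}$ ($I{\left(d,L \right)} = \left(4 - \frac{2}{3}\right) - 4 = \frac{10}{3} - 4 = - \frac{2}{3}$)
$m{\left(Y,f \right)} = 900$ ($m{\left(Y,f \right)} = 30^{2} = 900$)
$m{\left(A{\left(9,12 \right)},I{\left(1,-4 \right)} \right)} \left(-95\right) = 900 \left(-95\right) = -85500$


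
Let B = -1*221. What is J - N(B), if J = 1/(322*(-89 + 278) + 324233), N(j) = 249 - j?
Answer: -180992769/385091 ≈ -470.00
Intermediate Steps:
B = -221
J = 1/385091 (J = 1/(322*189 + 324233) = 1/(60858 + 324233) = 1/385091 ≈ 2.5968e-6)
J - N(B) = 1/385091 - (249 - 1*(-221)) = 1/385091 - (249 + 221) = 1/385091 - 1*470 = 1/385091 - 470 = -180992769/385091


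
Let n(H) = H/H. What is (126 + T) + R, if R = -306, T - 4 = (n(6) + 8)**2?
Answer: -95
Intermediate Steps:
n(H) = 1
T = 85 (T = 4 + (1 + 8)**2 = 4 + 9**2 = 4 + 81 = 85)
(126 + T) + R = (126 + 85) - 306 = 211 - 306 = -95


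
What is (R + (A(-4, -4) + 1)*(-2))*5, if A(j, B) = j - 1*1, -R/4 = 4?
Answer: -40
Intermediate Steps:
R = -16 (R = -4*4 = -16)
A(j, B) = -1 + j (A(j, B) = j - 1 = -1 + j)
(R + (A(-4, -4) + 1)*(-2))*5 = (-16 + ((-1 - 4) + 1)*(-2))*5 = (-16 + (-5 + 1)*(-2))*5 = (-16 - 4*(-2))*5 = (-16 + 8)*5 = -8*5 = -40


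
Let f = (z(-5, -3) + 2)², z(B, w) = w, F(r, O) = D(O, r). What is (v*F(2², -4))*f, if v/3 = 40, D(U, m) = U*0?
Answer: 0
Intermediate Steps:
D(U, m) = 0
F(r, O) = 0
v = 120 (v = 3*40 = 120)
f = 1 (f = (-3 + 2)² = (-1)² = 1)
(v*F(2², -4))*f = (120*0)*1 = 0*1 = 0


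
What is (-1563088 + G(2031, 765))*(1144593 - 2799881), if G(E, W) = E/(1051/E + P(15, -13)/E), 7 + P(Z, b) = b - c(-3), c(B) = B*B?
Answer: 1318727374352900/511 ≈ 2.5807e+12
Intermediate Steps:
c(B) = B²
P(Z, b) = -16 + b (P(Z, b) = -7 + (b - 1*(-3)²) = -7 + (b - 1*9) = -7 + (b - 9) = -7 + (-9 + b) = -16 + b)
G(E, W) = E²/1022 (G(E, W) = E/(1051/E + (-16 - 13)/E) = E/(1051/E - 29/E) = E/((1022/E)) = E*(E/1022) = E²/1022)
(-1563088 + G(2031, 765))*(1144593 - 2799881) = (-1563088 + (1/1022)*2031²)*(1144593 - 2799881) = (-1563088 + (1/1022)*4124961)*(-1655288) = (-1563088 + 4124961/1022)*(-1655288) = -1593350975/1022*(-1655288) = 1318727374352900/511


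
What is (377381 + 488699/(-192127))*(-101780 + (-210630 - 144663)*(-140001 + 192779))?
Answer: -1359588374175027004992/192127 ≈ -7.0765e+15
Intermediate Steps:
(377381 + 488699/(-192127))*(-101780 + (-210630 - 144663)*(-140001 + 192779)) = (377381 + 488699*(-1/192127))*(-101780 - 355293*52778) = (377381 - 488699/192127)*(-101780 - 18751653954) = (72504590688/192127)*(-18751755734) = -1359588374175027004992/192127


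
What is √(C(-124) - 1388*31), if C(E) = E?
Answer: 4*I*√2697 ≈ 207.73*I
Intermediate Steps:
√(C(-124) - 1388*31) = √(-124 - 1388*31) = √(-124 - 43028) = √(-43152) = 4*I*√2697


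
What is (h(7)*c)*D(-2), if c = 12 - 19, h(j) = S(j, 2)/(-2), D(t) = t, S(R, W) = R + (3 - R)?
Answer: -21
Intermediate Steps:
S(R, W) = 3
h(j) = -3/2 (h(j) = 3/(-2) = 3*(-½) = -3/2)
c = -7
(h(7)*c)*D(-2) = -3/2*(-7)*(-2) = (21/2)*(-2) = -21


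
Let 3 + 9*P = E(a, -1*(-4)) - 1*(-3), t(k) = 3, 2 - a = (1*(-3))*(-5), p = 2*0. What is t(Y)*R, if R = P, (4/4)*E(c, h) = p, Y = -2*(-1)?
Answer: 0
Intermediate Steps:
p = 0
a = -13 (a = 2 - 1*(-3)*(-5) = 2 - (-3)*(-5) = 2 - 1*15 = 2 - 15 = -13)
Y = 2
E(c, h) = 0
P = 0 (P = -1/3 + (0 - 1*(-3))/9 = -1/3 + (0 + 3)/9 = -1/3 + (1/9)*3 = -1/3 + 1/3 = 0)
R = 0
t(Y)*R = 3*0 = 0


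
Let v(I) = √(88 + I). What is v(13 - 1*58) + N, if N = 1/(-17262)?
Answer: -1/17262 + √43 ≈ 6.5574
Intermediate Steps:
N = -1/17262 ≈ -5.7931e-5
v(13 - 1*58) + N = √(88 + (13 - 1*58)) - 1/17262 = √(88 + (13 - 58)) - 1/17262 = √(88 - 45) - 1/17262 = √43 - 1/17262 = -1/17262 + √43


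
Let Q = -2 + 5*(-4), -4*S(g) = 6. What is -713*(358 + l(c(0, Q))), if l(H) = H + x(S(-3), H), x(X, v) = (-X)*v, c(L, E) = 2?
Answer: -258819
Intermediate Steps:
S(g) = -3/2 (S(g) = -1/4*6 = -3/2)
Q = -22 (Q = -2 - 20 = -22)
x(X, v) = -X*v
l(H) = 5*H/2 (l(H) = H - 1*(-3/2)*H = H + 3*H/2 = 5*H/2)
-713*(358 + l(c(0, Q))) = -713*(358 + (5/2)*2) = -713*(358 + 5) = -713*363 = -258819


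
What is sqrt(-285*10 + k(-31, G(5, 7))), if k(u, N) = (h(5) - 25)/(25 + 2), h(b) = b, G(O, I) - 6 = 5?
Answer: I*sqrt(230910)/9 ≈ 53.392*I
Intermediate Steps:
G(O, I) = 11 (G(O, I) = 6 + 5 = 11)
k(u, N) = -20/27 (k(u, N) = (5 - 25)/(25 + 2) = -20/27)
sqrt(-285*10 + k(-31, G(5, 7))) = sqrt(-285*10 - 20/27) = sqrt(-2850 - 20/27) = sqrt(-76970/27) = I*sqrt(230910)/9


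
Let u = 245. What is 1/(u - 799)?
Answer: -1/554 ≈ -0.0018051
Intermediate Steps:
1/(u - 799) = 1/(245 - 799) = 1/(-554) = -1/554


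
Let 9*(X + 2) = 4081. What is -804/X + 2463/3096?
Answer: -4131829/4193016 ≈ -0.98541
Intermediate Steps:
X = 4063/9 (X = -2 + (⅑)*4081 = -2 + 4081/9 = 4063/9 ≈ 451.44)
-804/X + 2463/3096 = -804/4063/9 + 2463/3096 = -804*9/4063 + 2463*(1/3096) = -7236/4063 + 821/1032 = -4131829/4193016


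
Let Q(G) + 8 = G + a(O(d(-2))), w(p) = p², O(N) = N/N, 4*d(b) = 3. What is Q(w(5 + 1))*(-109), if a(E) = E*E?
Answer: -3161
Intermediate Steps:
d(b) = ¾ (d(b) = (¼)*3 = ¾)
O(N) = 1
a(E) = E²
Q(G) = -7 + G (Q(G) = -8 + (G + 1²) = -8 + (G + 1) = -8 + (1 + G) = -7 + G)
Q(w(5 + 1))*(-109) = (-7 + (5 + 1)²)*(-109) = (-7 + 6²)*(-109) = (-7 + 36)*(-109) = 29*(-109) = -3161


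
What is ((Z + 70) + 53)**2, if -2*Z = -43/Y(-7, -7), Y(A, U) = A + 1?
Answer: 2053489/144 ≈ 14260.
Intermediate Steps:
Y(A, U) = 1 + A
Z = -43/12 (Z = -(-43)/(2*(1 - 7)) = -(-43)/(2*(-6)) = -(-43)*(-1)/(2*6) = -1/2*43/6 = -43/12 ≈ -3.5833)
((Z + 70) + 53)**2 = ((-43/12 + 70) + 53)**2 = (797/12 + 53)**2 = (1433/12)**2 = 2053489/144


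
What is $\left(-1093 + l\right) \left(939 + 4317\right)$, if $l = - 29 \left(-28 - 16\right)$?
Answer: $961848$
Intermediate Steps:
$l = 1276$ ($l = \left(-29\right) \left(-44\right) = 1276$)
$\left(-1093 + l\right) \left(939 + 4317\right) = \left(-1093 + 1276\right) \left(939 + 4317\right) = 183 \cdot 5256 = 961848$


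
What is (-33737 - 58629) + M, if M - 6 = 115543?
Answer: 23183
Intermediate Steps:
M = 115549 (M = 6 + 115543 = 115549)
(-33737 - 58629) + M = (-33737 - 58629) + 115549 = -92366 + 115549 = 23183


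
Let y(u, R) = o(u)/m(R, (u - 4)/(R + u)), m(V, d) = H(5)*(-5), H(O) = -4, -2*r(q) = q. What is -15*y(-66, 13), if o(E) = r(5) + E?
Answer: 411/8 ≈ 51.375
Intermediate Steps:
r(q) = -q/2
m(V, d) = 20 (m(V, d) = -4*(-5) = 20)
o(E) = -5/2 + E (o(E) = -½*5 + E = -5/2 + E)
y(u, R) = -⅛ + u/20 (y(u, R) = (-5/2 + u)/20 = (-5/2 + u)*(1/20) = -⅛ + u/20)
-15*y(-66, 13) = -15*(-⅛ + (1/20)*(-66)) = -15*(-⅛ - 33/10) = -15*(-137/40) = 411/8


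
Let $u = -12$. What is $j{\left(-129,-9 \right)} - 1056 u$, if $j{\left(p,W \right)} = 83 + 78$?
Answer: $12833$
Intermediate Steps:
$j{\left(p,W \right)} = 161$
$j{\left(-129,-9 \right)} - 1056 u = 161 - 1056 \left(-12\right) = 161 - -12672 = 161 + 12672 = 12833$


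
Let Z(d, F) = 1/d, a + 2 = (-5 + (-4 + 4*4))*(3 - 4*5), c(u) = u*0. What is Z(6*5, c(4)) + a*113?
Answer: -410189/30 ≈ -13673.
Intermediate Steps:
c(u) = 0
a = -121 (a = -2 + (-5 + (-4 + 4*4))*(3 - 4*5) = -2 + (-5 + (-4 + 16))*(3 - 20) = -2 + (-5 + 12)*(-17) = -2 + 7*(-17) = -2 - 119 = -121)
Z(6*5, c(4)) + a*113 = 1/(6*5) - 121*113 = 1/30 - 13673 = -410189/30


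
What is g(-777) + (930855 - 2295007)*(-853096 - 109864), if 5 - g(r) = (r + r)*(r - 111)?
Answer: 1313622429973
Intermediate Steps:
g(r) = 5 - 2*r*(-111 + r) (g(r) = 5 - (r + r)*(r - 111) = 5 - 2*r*(-111 + r))
g(-777) + (930855 - 2295007)*(-853096 - 109864) = (5 - 2*(-777)² + 222*(-777)) + (930855 - 2295007)*(-853096 - 109864) = (5 - 2*603729 - 172494) - 1364152*(-962960) = (5 - 1207458 - 172494) + 1313623809920 = -1379947 + 1313623809920 = 1313622429973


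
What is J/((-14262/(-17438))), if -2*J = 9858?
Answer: -14325317/2377 ≈ -6026.6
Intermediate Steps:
J = -4929 (J = -½*9858 = -4929)
J/((-14262/(-17438))) = -4929/((-14262/(-17438))) = -4929/((-14262*(-1/17438))) = -4929/7131/8719 = -4929*8719/7131 = -14325317/2377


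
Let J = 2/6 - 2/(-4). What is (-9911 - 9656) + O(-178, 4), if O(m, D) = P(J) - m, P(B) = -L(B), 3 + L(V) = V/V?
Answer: -19387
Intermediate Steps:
L(V) = -2 (L(V) = -3 + V/V = -3 + 1 = -2)
J = ⅚ (J = 2*(⅙) - 2*(-¼) = ⅓ + ½ = ⅚ ≈ 0.83333)
P(B) = 2 (P(B) = -1*(-2) = 2)
O(m, D) = 2 - m
(-9911 - 9656) + O(-178, 4) = (-9911 - 9656) + (2 - 1*(-178)) = -19567 + (2 + 178) = -19567 + 180 = -19387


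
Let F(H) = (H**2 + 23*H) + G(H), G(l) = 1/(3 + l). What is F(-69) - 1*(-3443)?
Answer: 436721/66 ≈ 6617.0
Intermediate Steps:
F(H) = H**2 + 1/(3 + H) + 23*H (F(H) = (H**2 + 23*H) + 1/(3 + H) = H**2 + 1/(3 + H) + 23*H)
F(-69) - 1*(-3443) = (1 - 69*(3 - 69)*(23 - 69))/(3 - 69) - 1*(-3443) = (1 - 69*(-66)*(-46))/(-66) + 3443 = -(1 - 209484)/66 + 3443 = -1/66*(-209483) + 3443 = 209483/66 + 3443 = 436721/66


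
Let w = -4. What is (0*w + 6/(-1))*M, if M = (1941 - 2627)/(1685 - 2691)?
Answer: -2058/503 ≈ -4.0915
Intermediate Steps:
M = 343/503 (M = -686/(-1006) = -686*(-1/1006) = 343/503 ≈ 0.68191)
(0*w + 6/(-1))*M = (0*(-4) + 6/(-1))*(343/503) = (0 + 6*(-1))*(343/503) = (0 - 6)*(343/503) = -6*343/503 = -2058/503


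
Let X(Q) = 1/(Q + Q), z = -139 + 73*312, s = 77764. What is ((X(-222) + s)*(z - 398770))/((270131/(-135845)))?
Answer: 1764195236636182775/119938164 ≈ 1.4709e+10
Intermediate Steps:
z = 22637 (z = -139 + 22776 = 22637)
X(Q) = 1/(2*Q)
((X(-222) + s)*(z - 398770))/((270131/(-135845))) = (((½)/(-222) + 77764)*(22637 - 398770))/((270131/(-135845))) = (((½)*(-1/222) + 77764)*(-376133))/((270131*(-1/135845))) = ((-1/444 + 77764)*(-376133))/(-270131/135845) = ((34527215/444)*(-376133))*(-135845/270131) = -12986824959595/444*(-135845/270131) = 1764195236636182775/119938164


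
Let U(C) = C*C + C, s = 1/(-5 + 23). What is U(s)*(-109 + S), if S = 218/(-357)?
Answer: -743489/115668 ≈ -6.4278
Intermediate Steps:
s = 1/18 ≈ 0.055556
S = -218/357 (S = 218*(-1/357) = -218/357 ≈ -0.61064)
U(C) = C + C² (U(C) = C² + C = C + C²)
U(s)*(-109 + S) = ((1 + 1/18)/18)*(-109 - 218/357) = ((1/18)*(19/18))*(-39131/357) = (19/324)*(-39131/357) = -743489/115668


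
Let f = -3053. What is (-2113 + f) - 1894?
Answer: -7060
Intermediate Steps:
(-2113 + f) - 1894 = (-2113 - 3053) - 1894 = -5166 - 1894 = -7060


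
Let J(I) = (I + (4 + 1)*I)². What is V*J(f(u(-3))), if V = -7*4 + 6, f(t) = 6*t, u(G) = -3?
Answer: -256608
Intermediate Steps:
J(I) = 36*I² (J(I) = (I + 5*I)² = (6*I)² = 36*I²)
V = -22 (V = -28 + 6 = -22)
V*J(f(u(-3))) = -792*(6*(-3))² = -792*(-18)² = -792*324 = -22*11664 = -256608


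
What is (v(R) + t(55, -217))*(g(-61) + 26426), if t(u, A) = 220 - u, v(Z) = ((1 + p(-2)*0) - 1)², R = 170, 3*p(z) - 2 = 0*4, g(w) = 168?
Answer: 4388010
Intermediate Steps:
p(z) = ⅔ (p(z) = ⅔ + (0*4)/3 = ⅔ + (⅓)*0 = ⅔ + 0 = ⅔)
v(Z) = 0 (v(Z) = ((1 + (⅔)*0) - 1)² = ((1 + 0) - 1)² = (1 - 1)² = 0² = 0)
(v(R) + t(55, -217))*(g(-61) + 26426) = (0 + (220 - 1*55))*(168 + 26426) = (0 + (220 - 55))*26594 = (0 + 165)*26594 = 165*26594 = 4388010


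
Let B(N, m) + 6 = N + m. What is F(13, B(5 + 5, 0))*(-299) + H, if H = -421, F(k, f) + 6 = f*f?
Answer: -3411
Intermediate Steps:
B(N, m) = -6 + N + m (B(N, m) = -6 + (N + m) = -6 + N + m)
F(k, f) = -6 + f² (F(k, f) = -6 + f*f = -6 + f²)
F(13, B(5 + 5, 0))*(-299) + H = (-6 + (-6 + (5 + 5) + 0)²)*(-299) - 421 = (-6 + (-6 + 10 + 0)²)*(-299) - 421 = (-6 + 4²)*(-299) - 421 = (-6 + 16)*(-299) - 421 = 10*(-299) - 421 = -2990 - 421 = -3411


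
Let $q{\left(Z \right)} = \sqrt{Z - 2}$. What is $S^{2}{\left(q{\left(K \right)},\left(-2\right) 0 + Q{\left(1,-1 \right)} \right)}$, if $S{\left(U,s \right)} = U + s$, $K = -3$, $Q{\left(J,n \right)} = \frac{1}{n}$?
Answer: $\left(1 - i \sqrt{5}\right)^{2} \approx -4.0 - 4.4721 i$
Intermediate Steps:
$q{\left(Z \right)} = \sqrt{-2 + Z}$
$S^{2}{\left(q{\left(K \right)},\left(-2\right) 0 + Q{\left(1,-1 \right)} \right)} = \left(\sqrt{-2 - 3} + \left(\left(-2\right) 0 + \frac{1}{-1}\right)\right)^{2} = \left(\sqrt{-5} + \left(0 - 1\right)\right)^{2} = \left(i \sqrt{5} - 1\right)^{2} = \left(-1 + i \sqrt{5}\right)^{2}$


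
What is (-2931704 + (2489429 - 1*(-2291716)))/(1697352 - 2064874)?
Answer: -1849441/367522 ≈ -5.0322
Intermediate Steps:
(-2931704 + (2489429 - 1*(-2291716)))/(1697352 - 2064874) = (-2931704 + (2489429 + 2291716))/(-367522) = (-2931704 + 4781145)*(-1/367522) = 1849441*(-1/367522) = -1849441/367522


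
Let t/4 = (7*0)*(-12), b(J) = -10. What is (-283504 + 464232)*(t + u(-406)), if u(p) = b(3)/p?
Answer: 31160/7 ≈ 4451.4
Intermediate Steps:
t = 0 (t = 4*((7*0)*(-12)) = 4*(0*(-12)) = 4*0 = 0)
u(p) = -10/p
(-283504 + 464232)*(t + u(-406)) = (-283504 + 464232)*(0 - 10/(-406)) = 180728*(0 - 10*(-1/406)) = 180728*(0 + 5/203) = 180728*(5/203) = 31160/7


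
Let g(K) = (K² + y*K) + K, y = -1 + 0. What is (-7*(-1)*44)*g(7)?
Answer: 15092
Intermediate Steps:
y = -1
g(K) = K² (g(K) = (K² - K) + K = K²)
(-7*(-1)*44)*g(7) = (-7*(-1)*44)*7² = (7*44)*49 = 308*49 = 15092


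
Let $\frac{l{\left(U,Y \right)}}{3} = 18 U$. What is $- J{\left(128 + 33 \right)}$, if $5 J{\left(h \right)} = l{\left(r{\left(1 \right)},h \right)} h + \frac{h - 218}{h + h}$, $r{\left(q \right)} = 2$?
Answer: $- \frac{5598879}{1610} \approx -3477.6$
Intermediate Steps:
$l{\left(U,Y \right)} = 54 U$ ($l{\left(U,Y \right)} = 3 \cdot 18 U = 54 U$)
$J{\left(h \right)} = \frac{108 h}{5} + \frac{-218 + h}{10 h}$ ($J{\left(h \right)} = \frac{54 \cdot 2 h + \frac{h - 218}{h + h}}{5} = \frac{108 h + \frac{-218 + h}{2 h}}{5} = \frac{108 h}{5} + \frac{-218 + h}{10 h}$)
$- J{\left(128 + 33 \right)} = - \frac{-218 + \left(128 + 33\right) \left(1 + 216 \left(128 + 33\right)\right)}{10 \left(128 + 33\right)} = - \frac{-218 + 161 \left(1 + 216 \cdot 161\right)}{10 \cdot 161} = - \frac{-218 + 161 \left(1 + 34776\right)}{10 \cdot 161} = - \frac{-218 + 161 \cdot 34777}{10 \cdot 161} = - \frac{-218 + 5599097}{10 \cdot 161} = - \frac{5598879}{10 \cdot 161} = \left(-1\right) \frac{5598879}{1610} = - \frac{5598879}{1610}$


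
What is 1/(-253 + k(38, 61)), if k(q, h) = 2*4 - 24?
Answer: -1/269 ≈ -0.0037175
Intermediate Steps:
k(q, h) = -16 (k(q, h) = 8 - 24 = -16)
1/(-253 + k(38, 61)) = 1/(-253 - 16) = 1/(-269) = -1/269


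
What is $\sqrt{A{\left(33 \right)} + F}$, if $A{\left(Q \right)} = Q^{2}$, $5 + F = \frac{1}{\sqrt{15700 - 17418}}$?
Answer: $\frac{\sqrt{3199452016 - 1718 i \sqrt{1718}}}{1718} \approx 32.924 - 0.00036639 i$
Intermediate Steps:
$F = -5 - \frac{i \sqrt{1718}}{1718}$ ($F = -5 + \frac{1}{\sqrt{15700 - 17418}} = -5 + \frac{1}{\sqrt{-1718}} = -5 + \frac{1}{i \sqrt{1718}} = -5 - \frac{i \sqrt{1718}}{1718} \approx -5.0 - 0.024126 i$)
$\sqrt{A{\left(33 \right)} + F} = \sqrt{33^{2} - \left(5 + \frac{i \sqrt{1718}}{1718}\right)} = \sqrt{1089 - \left(5 + \frac{i \sqrt{1718}}{1718}\right)} = \sqrt{1084 - \frac{i \sqrt{1718}}{1718}}$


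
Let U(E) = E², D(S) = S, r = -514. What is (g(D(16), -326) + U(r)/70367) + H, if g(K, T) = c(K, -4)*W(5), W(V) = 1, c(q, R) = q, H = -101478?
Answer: -7139312358/70367 ≈ -1.0146e+5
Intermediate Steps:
g(K, T) = K (g(K, T) = K*1 = K)
(g(D(16), -326) + U(r)/70367) + H = (16 + (-514)²/70367) - 101478 = (16 + 264196*(1/70367)) - 101478 = (16 + 264196/70367) - 101478 = 1390068/70367 - 101478 = -7139312358/70367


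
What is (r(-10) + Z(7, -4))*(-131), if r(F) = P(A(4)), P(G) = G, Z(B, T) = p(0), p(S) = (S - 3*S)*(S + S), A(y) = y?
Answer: -524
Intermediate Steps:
p(S) = -4*S² (p(S) = (-2*S)*(2*S) = -4*S²)
Z(B, T) = 0 (Z(B, T) = -4*0² = -4*0 = 0)
r(F) = 4
(r(-10) + Z(7, -4))*(-131) = (4 + 0)*(-131) = 4*(-131) = -524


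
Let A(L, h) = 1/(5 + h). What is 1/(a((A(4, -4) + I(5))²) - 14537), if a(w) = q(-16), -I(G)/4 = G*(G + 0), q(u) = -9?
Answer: -1/14546 ≈ -6.8747e-5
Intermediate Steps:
I(G) = -4*G² (I(G) = -4*G*(G + 0) = -4*G*G = -4*G²)
a(w) = -9
1/(a((A(4, -4) + I(5))²) - 14537) = 1/(-9 - 14537) = 1/(-14546) = -1/14546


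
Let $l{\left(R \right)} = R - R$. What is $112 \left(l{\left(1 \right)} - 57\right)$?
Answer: $-6384$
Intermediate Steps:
$l{\left(R \right)} = 0$
$112 \left(l{\left(1 \right)} - 57\right) = 112 \left(0 - 57\right) = 112 \left(-57\right) = -6384$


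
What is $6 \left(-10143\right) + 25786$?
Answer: $-35072$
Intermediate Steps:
$6 \left(-10143\right) + 25786 = -60858 + 25786 = -35072$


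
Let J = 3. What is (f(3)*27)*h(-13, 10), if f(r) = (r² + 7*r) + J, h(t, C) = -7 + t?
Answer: -17820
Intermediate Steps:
f(r) = 3 + r² + 7*r (f(r) = (r² + 7*r) + 3 = 3 + r² + 7*r)
(f(3)*27)*h(-13, 10) = ((3 + 3² + 7*3)*27)*(-7 - 13) = ((3 + 9 + 21)*27)*(-20) = (33*27)*(-20) = 891*(-20) = -17820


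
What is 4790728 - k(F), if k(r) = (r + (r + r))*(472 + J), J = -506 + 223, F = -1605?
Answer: 5700763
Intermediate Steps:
J = -283
k(r) = 567*r (k(r) = (r + (r + r))*(472 - 283) = (r + 2*r)*189 = (3*r)*189 = 567*r)
4790728 - k(F) = 4790728 - 567*(-1605) = 4790728 - 1*(-910035) = 4790728 + 910035 = 5700763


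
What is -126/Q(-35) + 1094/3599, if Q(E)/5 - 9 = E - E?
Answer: -44916/17995 ≈ -2.4960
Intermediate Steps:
Q(E) = 45 (Q(E) = 45 + 5*(E - E) = 45 + 5*0 = 45 + 0 = 45)
-126/Q(-35) + 1094/3599 = -126/45 + 1094/3599 = -126*1/45 + 1094*(1/3599) = -14/5 + 1094/3599 = -44916/17995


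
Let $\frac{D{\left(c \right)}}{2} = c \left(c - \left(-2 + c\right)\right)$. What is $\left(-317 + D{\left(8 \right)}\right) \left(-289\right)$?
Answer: $82365$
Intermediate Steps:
$D{\left(c \right)} = 4 c$ ($D{\left(c \right)} = 2 c \left(c - \left(-2 + c\right)\right) = 2 c 2 = 2 \cdot 2 c = 4 c$)
$\left(-317 + D{\left(8 \right)}\right) \left(-289\right) = \left(-317 + 4 \cdot 8\right) \left(-289\right) = \left(-317 + 32\right) \left(-289\right) = \left(-285\right) \left(-289\right) = 82365$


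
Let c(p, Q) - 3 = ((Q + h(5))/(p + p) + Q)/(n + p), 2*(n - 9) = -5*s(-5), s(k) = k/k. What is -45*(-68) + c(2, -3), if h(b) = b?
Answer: 52066/17 ≈ 3062.7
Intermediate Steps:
s(k) = 1
n = 13/2 (n = 9 + (-5*1)/2 = 9 + (1/2)*(-5) = 9 - 5/2 = 13/2 ≈ 6.5000)
c(p, Q) = 3 + (Q + (5 + Q)/(2*p))/(13/2 + p) (c(p, Q) = 3 + ((Q + 5)/(p + p) + Q)/(13/2 + p) = 3 + ((5 + Q)/((2*p)) + Q)/(13/2 + p) = 3 + ((5 + Q)*(1/(2*p)) + Q)/(13/2 + p) = 3 + ((5 + Q)/(2*p) + Q)/(13/2 + p) = 3 + (Q + (5 + Q)/(2*p))/(13/2 + p))
-45*(-68) + c(2, -3) = -45*(-68) + (5 - 3 + 6*2**2 + 39*2 + 2*(-3)*2)/(2*(13 + 2*2)) = 3060 + (5 - 3 + 6*4 + 78 - 12)/(2*(13 + 4)) = 3060 + (1/2)*(5 - 3 + 24 + 78 - 12)/17 = 3060 + (1/2)*(1/17)*92 = 3060 + 46/17 = 52066/17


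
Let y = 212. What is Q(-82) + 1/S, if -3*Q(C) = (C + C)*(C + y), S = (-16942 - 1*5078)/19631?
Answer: 156469169/22020 ≈ 7105.8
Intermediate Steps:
S = -22020/19631 (S = (-16942 - 5078)*(1/19631) = -22020*1/19631 = -22020/19631 ≈ -1.1217)
Q(C) = -2*C*(212 + C)/3 (Q(C) = -(C + C)*(C + 212)/3 = -2*C*(212 + C)/3)
Q(-82) + 1/S = -⅔*(-82)*(212 - 82) + 1/(-22020/19631) = -⅔*(-82)*130 - 19631/22020 = 21320/3 - 19631/22020 = 156469169/22020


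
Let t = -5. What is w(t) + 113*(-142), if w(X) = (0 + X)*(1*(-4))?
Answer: -16026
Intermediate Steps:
w(X) = -4*X (w(X) = X*(-4) = -4*X)
w(t) + 113*(-142) = -4*(-5) + 113*(-142) = 20 - 16046 = -16026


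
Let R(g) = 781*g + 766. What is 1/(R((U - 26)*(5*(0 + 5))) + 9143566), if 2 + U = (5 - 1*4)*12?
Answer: 1/8831932 ≈ 1.1323e-7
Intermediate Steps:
U = 10 (U = -2 + (5 - 1*4)*12 = -2 + (5 - 4)*12 = -2 + 1*12 = -2 + 12 = 10)
R(g) = 766 + 781*g
1/(R((U - 26)*(5*(0 + 5))) + 9143566) = 1/((766 + 781*((10 - 26)*(5*(0 + 5)))) + 9143566) = 1/((766 + 781*(-80*5)) + 9143566) = 1/((766 + 781*(-16*25)) + 9143566) = 1/((766 + 781*(-400)) + 9143566) = 1/((766 - 312400) + 9143566) = 1/(-311634 + 9143566) = 1/8831932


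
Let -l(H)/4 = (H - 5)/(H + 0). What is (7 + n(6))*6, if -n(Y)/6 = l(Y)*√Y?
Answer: 42 + 24*√6 ≈ 100.79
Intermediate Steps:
l(H) = -4*(-5 + H)/H (l(H) = -4*(H - 5)/(H + 0) = -4*(-5 + H)/H)
n(Y) = -6*√Y*(-4 + 20/Y) (n(Y) = -6*(-4 + 20/Y)*√Y = -6*√Y*(-4 + 20/Y))
(7 + n(6))*6 = (7 + 24*(-5 + 6)/√6)*6 = (7 + 24*(√6/6)*1)*6 = (7 + 4*√6)*6 = 42 + 24*√6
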